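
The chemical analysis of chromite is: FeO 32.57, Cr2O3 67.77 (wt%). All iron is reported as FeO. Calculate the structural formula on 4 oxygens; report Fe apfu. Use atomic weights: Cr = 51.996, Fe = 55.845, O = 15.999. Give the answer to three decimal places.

1.012 Fe apfu

32.57 wt% FeO ÷ 71.844 g/mol = 0.45334 mol, giving 0.45334 Fe and 0.45334 O.
67.77 wt% Cr2O3 ÷ 151.989 g/mol = 0.44589 mol, giving 0.89178 Cr and 1.33767 O.
Oxygen sums to 1.79101; scaling by 4/1.79101 = 2.23338 puts the formula on 4 O.
Fe: 0.45334 × 2.23338 = 1.012 atoms per formula unit.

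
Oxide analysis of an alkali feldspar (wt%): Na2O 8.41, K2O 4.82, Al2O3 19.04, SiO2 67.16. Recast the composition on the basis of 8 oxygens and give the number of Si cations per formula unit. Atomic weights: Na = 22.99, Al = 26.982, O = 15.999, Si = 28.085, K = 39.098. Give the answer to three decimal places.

Na2O: 8.41/61.979 = 0.13569 mol → 0.27138 mol Na, 0.13569 mol O.
K2O: 4.82/94.195 = 0.05117 mol → 0.10234 mol K, 0.05117 mol O.
Al2O3: 19.04/101.961 = 0.18674 mol → 0.37348 mol Al, 0.56022 mol O.
SiO2: 67.16/60.083 = 1.11779 mol → 1.11779 mol Si, 2.23558 mol O.
Total oxygen = 2.98266 mol. Normalization factor = 8/2.98266 = 2.68217.
Si per 8 O = 1.11779 × 2.68217 = 2.998.

2.998 Si apfu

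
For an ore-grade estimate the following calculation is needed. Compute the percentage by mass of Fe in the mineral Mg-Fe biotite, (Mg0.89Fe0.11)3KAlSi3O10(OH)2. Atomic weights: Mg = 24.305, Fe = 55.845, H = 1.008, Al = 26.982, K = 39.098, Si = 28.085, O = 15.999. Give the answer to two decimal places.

Formula mass = 2.67×24.305 + 0.33×55.845 + 1×39.098 + 1×26.982 + 3×28.085 + 12×15.999 + 2×1.008 = 427.662 g/mol, of which 18.429 g is Fe.
So Fe makes up 18.429/427.662 = 0.0431 of the mass, i.e. 4.31%.

4.31 weight percent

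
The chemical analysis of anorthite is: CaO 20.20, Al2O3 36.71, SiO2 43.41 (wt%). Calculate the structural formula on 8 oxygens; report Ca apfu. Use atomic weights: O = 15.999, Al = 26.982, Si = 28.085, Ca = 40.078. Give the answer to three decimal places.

CaO (M=56.077): mol = 0.36022; Ca = 0.36022, O = 0.36022.
Al2O3 (M=101.961): mol = 0.36004; Al = 0.72008, O = 1.08012.
SiO2 (M=60.083): mol = 0.72250; Si = 0.72250, O = 1.44500.
ΣO = 2.88534; factor = 8/ΣO = 2.77264.
Ca apfu = 0.36022 × 2.77264 = 0.999.

0.999 Ca apfu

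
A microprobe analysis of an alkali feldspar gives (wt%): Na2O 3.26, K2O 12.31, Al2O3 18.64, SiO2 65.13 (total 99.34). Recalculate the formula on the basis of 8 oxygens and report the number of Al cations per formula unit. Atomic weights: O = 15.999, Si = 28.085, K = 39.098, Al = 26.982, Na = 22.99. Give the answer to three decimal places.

1.009 Al apfu

3.26 wt% Na2O ÷ 61.979 g/mol = 0.05260 mol, giving 0.10520 Na and 0.05260 O.
12.31 wt% K2O ÷ 94.195 g/mol = 0.13069 mol, giving 0.26138 K and 0.13069 O.
18.64 wt% Al2O3 ÷ 101.961 g/mol = 0.18281 mol, giving 0.36562 Al and 0.54843 O.
65.13 wt% SiO2 ÷ 60.083 g/mol = 1.08400 mol, giving 1.08400 Si and 2.16800 O.
Oxygen sums to 2.89972; scaling by 8/2.89972 = 2.75889 puts the formula on 8 O.
Al: 0.36562 × 2.75889 = 1.009 atoms per formula unit.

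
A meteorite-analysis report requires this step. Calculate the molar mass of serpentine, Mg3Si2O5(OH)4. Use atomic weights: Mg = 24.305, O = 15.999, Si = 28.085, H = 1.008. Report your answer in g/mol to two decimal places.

277.11 g/mol

Mg: 3 × 24.305 = 72.9150
Si: 2 × 28.085 = 56.1700
O: 9 × 15.999 = 143.9910
H: 4 × 1.008 = 4.0320
Summing the contributions gives the formula mass.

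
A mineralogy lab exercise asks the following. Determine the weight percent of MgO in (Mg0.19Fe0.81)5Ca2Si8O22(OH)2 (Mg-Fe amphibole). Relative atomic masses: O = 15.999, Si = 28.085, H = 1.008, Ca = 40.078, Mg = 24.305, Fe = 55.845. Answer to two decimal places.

4.07 wt%

Formula mass = 940.090 g/mol.
0.95 Mg → 0.9500 mol MgO per formula unit; M(MgO) = 40.304, so MgO mass = 38.289 g.
38.289/940.090 × 100 = 4.07 wt%.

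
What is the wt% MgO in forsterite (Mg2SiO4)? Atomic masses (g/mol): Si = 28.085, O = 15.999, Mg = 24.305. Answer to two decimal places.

57.29 wt%

M(Mg2SiO4) = 140.691 g/mol; M(MgO) = 40.304 g/mol.
Moles MgO per formula unit = 2 Mg ÷ 1 = 2.0000.
MgO fraction = (2.0000 × 40.304) / 140.691 = 80.608/140.691 = 0.5729.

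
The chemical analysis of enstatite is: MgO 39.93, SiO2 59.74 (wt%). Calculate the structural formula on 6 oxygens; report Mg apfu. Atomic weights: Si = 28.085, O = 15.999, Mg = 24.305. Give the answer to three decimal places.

39.93 wt% MgO ÷ 40.304 g/mol = 0.99072 mol, giving 0.99072 Mg and 0.99072 O.
59.74 wt% SiO2 ÷ 60.083 g/mol = 0.99429 mol, giving 0.99429 Si and 1.98858 O.
Oxygen sums to 2.97930; scaling by 6/2.97930 = 2.01390 puts the formula on 6 O.
Mg: 0.99072 × 2.01390 = 1.995 atoms per formula unit.

1.995 Mg apfu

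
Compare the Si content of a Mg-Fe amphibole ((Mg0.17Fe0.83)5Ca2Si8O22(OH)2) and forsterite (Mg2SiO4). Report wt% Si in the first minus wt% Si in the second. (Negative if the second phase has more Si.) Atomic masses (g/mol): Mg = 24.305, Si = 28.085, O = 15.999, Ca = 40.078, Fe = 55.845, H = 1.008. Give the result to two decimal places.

3.86 percentage points

M((Mg0.17Fe0.83)5Ca2Si8O22(OH)2) = 943.244 g/mol, so wt% Si = 224.680/943.244 × 100 = 23.82%.
M(Mg2SiO4) = 140.691 g/mol, so wt% Si = 28.085/140.691 × 100 = 19.96%.
23.82 − 19.96 = 3.86 pp.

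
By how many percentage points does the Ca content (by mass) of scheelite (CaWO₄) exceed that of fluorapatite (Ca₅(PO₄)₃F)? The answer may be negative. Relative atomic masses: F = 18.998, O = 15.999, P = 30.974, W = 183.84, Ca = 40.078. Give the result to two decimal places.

M(CaWO₄) = 287.914 g/mol, so wt% Ca = 40.078/287.914 × 100 = 13.92%.
M(Ca₅(PO₄)₃F) = 504.298 g/mol, so wt% Ca = 200.390/504.298 × 100 = 39.74%.
13.92 − 39.74 = -25.82 pp.

-25.82 percentage points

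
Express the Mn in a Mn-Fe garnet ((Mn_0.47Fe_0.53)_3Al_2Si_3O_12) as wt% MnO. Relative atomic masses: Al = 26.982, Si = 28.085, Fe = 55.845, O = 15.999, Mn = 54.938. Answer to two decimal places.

20.15 wt%

M((Mn_0.47Fe_0.53)_3Al_2Si_3O_12) = 496.463 g/mol; M(MnO) = 70.937 g/mol.
Moles MnO per formula unit = 1.41 Mn ÷ 1 = 1.4100.
MnO fraction = (1.4100 × 70.937) / 496.463 = 100.021/496.463 = 0.2015.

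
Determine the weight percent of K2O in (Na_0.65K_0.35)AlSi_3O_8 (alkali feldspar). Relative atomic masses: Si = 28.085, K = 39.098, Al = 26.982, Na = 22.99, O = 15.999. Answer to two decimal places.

Molar mass of (Na_0.65K_0.35)AlSi_3O_8 = 0.65·22.99 + 0.35·39.098 + 1·26.982 + 3·28.085 + 8·15.999 = 267.857 g/mol.
Each formula unit contains 0.35 K, equivalent to 0.35/2 = 0.1750 mol K2O.
M(K2O) = 2×39.098 + 1×15.999 = 94.195 g/mol.
Mass of K2O per formula unit = 0.1750 × 94.195 = 16.484 g.
K2O wt% = 16.484 / 267.857 × 100 = 6.15%.

6.15 wt%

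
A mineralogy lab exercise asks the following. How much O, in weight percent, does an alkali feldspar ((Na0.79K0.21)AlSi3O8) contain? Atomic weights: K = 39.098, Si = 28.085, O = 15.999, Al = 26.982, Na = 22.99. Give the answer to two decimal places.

48.19 weight percent

Formula mass = 0.79*22.99 + 0.21*39.098 + 1*26.982 + 3*28.085 + 8*15.999 = 265.602 g/mol, of which 127.992 g is O.
So O makes up 127.992/265.602 = 0.4819 of the mass, i.e. 48.19%.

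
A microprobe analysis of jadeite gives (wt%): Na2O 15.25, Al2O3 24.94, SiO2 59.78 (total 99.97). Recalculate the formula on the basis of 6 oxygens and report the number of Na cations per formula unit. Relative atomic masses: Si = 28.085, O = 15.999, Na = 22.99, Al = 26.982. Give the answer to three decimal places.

0.994 Na apfu

15.25 wt% Na2O ÷ 61.979 g/mol = 0.24605 mol, giving 0.49210 Na and 0.24605 O.
24.94 wt% Al2O3 ÷ 101.961 g/mol = 0.24460 mol, giving 0.48920 Al and 0.73380 O.
59.78 wt% SiO2 ÷ 60.083 g/mol = 0.99496 mol, giving 0.99496 Si and 1.98992 O.
Oxygen sums to 2.96977; scaling by 6/2.96977 = 2.02036 puts the formula on 6 O.
Na: 0.49210 × 2.02036 = 0.994 atoms per formula unit.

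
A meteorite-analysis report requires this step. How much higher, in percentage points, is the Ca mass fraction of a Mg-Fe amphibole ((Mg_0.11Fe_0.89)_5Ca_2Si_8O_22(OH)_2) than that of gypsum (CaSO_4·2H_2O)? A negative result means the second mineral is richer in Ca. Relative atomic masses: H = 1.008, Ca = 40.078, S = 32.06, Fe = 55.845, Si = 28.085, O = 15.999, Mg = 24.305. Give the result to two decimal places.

-14.87 percentage points

First mineral: 80.156 g Ca in 952.706 g formula = 8.41 wt% Ca.
Second mineral: 40.078 g Ca in 172.164 g formula = 23.28 wt% Ca.
8.41% − 23.28% gives a difference of -14.87 percentage points.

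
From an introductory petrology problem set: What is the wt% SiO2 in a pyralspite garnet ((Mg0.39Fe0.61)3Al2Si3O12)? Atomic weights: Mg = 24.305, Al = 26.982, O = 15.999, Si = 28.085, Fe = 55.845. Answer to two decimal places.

39.11 wt%

M((Mg0.39Fe0.61)3Al2Si3O12) = 460.840 g/mol; M(SiO2) = 60.083 g/mol.
Moles SiO2 per formula unit = 3 Si ÷ 1 = 3.0000.
SiO2 fraction = (3.0000 × 60.083) / 460.840 = 180.249/460.840 = 0.3911.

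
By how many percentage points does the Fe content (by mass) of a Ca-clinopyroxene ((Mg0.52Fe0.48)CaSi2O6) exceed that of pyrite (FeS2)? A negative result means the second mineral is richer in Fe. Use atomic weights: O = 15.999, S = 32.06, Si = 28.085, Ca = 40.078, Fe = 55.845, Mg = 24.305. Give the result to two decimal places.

-34.98 percentage points

First mineral: 26.806 g Fe in 231.686 g formula = 11.57 wt% Fe.
Second mineral: 55.845 g Fe in 119.965 g formula = 46.55 wt% Fe.
11.57% − 46.55% gives a difference of -34.98 percentage points.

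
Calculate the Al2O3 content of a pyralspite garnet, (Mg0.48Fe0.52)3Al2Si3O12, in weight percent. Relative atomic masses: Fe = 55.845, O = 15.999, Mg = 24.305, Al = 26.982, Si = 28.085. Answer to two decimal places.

Formula mass = 452.324 g/mol.
2 Al → 1.0000 mol Al2O3 per formula unit; M(Al2O3) = 101.961, so Al2O3 mass = 101.961 g.
101.961/452.324 × 100 = 22.54 wt%.

22.54 wt%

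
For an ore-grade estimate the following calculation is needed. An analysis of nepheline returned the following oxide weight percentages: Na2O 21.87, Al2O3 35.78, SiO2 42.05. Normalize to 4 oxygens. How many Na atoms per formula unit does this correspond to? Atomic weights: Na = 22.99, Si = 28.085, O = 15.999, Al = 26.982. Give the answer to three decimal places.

1.006 Na apfu

Na2O (M=61.979): mol = 0.35286; Na = 0.70572, O = 0.35286.
Al2O3 (M=101.961): mol = 0.35092; Al = 0.70184, O = 1.05276.
SiO2 (M=60.083): mol = 0.69987; Si = 0.69987, O = 1.39974.
ΣO = 2.80536; factor = 4/ΣO = 1.42584.
Na apfu = 0.70572 × 1.42584 = 1.006.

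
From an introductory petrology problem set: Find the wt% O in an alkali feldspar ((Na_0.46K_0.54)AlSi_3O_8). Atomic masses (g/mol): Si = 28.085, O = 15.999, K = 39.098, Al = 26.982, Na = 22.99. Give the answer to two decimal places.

Formula mass = 0.46×22.99 + 0.54×39.098 + 1×26.982 + 3×28.085 + 8×15.999 = 270.917 g/mol, of which 127.992 g is O.
So O makes up 127.992/270.917 = 0.4724 of the mass, i.e. 47.24%.

47.24 wt%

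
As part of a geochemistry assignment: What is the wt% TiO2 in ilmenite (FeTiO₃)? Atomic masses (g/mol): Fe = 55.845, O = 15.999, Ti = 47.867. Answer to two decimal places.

52.64 wt%

Formula mass = 151.709 g/mol.
1 Ti → 1.0000 mol TiO2 per formula unit; M(TiO2) = 79.865, so TiO2 mass = 79.865 g.
79.865/151.709 × 100 = 52.64 wt%.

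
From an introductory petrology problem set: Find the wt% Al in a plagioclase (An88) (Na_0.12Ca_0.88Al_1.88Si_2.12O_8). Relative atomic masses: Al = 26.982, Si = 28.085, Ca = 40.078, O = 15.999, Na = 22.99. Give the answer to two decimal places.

18.36 wt%

Molar mass of Na_0.12Ca_0.88Al_1.88Si_2.12O_8: 0.12×22.99 + 0.88×40.078 + 1.88×26.982 + 2.12×28.085 + 8×15.999 = 276.286 g/mol.
Mass of Al per formula unit: 1.88 × 26.982 = 50.726 g.
Weight fraction Al = 50.726 / 276.286 = 0.1836.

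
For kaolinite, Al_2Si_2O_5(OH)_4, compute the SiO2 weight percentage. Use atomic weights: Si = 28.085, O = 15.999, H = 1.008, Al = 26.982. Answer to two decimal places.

Formula mass = 258.157 g/mol.
2 Si → 2.0000 mol SiO2 per formula unit; M(SiO2) = 60.083, so SiO2 mass = 120.166 g.
120.166/258.157 × 100 = 46.55 wt%.

46.55 wt%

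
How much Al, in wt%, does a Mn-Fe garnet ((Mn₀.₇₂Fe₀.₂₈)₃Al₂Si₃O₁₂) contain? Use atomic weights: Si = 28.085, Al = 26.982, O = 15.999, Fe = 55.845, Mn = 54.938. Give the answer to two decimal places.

10.88 wt%

Formula mass = 2.16*54.938 + 0.84*55.845 + 2*26.982 + 3*28.085 + 12*15.999 = 495.783 g/mol, of which 53.964 g is Al.
So Al makes up 53.964/495.783 = 0.1088 of the mass, i.e. 10.88%.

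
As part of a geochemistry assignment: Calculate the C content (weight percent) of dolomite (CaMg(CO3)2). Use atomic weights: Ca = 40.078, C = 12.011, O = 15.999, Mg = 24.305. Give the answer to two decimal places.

13.03 weight percent

Formula mass = 1·40.078 + 1·24.305 + 2·12.011 + 6·15.999 = 184.399 g/mol, of which 24.022 g is C.
So C makes up 24.022/184.399 = 0.1303 of the mass, i.e. 13.03%.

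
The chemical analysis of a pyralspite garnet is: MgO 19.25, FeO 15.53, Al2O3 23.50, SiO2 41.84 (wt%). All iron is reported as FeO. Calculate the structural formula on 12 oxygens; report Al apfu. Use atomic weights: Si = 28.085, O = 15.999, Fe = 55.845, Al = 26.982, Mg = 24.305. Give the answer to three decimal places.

1.991 Al apfu

MgO: 19.25/40.304 = 0.47762 mol → 0.47762 mol Mg, 0.47762 mol O.
FeO: 15.53/71.844 = 0.21616 mol → 0.21616 mol Fe, 0.21616 mol O.
Al2O3: 23.50/101.961 = 0.23048 mol → 0.46096 mol Al, 0.69144 mol O.
SiO2: 41.84/60.083 = 0.69637 mol → 0.69637 mol Si, 1.39274 mol O.
Total oxygen = 2.77796 mol. Normalization factor = 12/2.77796 = 4.31972.
Al per 12 O = 0.46096 × 4.31972 = 1.991.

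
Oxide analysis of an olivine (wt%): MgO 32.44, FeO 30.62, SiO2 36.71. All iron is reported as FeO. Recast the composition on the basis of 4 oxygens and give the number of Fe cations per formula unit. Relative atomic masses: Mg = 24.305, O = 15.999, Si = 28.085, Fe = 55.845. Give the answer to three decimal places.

32.44 wt% MgO ÷ 40.304 g/mol = 0.80488 mol, giving 0.80488 Mg and 0.80488 O.
30.62 wt% FeO ÷ 71.844 g/mol = 0.42620 mol, giving 0.42620 Fe and 0.42620 O.
36.71 wt% SiO2 ÷ 60.083 g/mol = 0.61099 mol, giving 0.61099 Si and 1.22198 O.
Oxygen sums to 2.45306; scaling by 4/2.45306 = 1.63062 puts the formula on 4 O.
Fe: 0.42620 × 1.63062 = 0.695 atoms per formula unit.

0.695 Fe apfu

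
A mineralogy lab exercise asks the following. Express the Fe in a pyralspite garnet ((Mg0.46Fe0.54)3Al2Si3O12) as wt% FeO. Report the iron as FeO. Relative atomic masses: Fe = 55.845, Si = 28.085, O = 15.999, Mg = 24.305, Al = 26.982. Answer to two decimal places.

Molar mass of (Mg0.46Fe0.54)3Al2Si3O12 = 1.38·24.305 + 1.62·55.845 + 2·26.982 + 3·28.085 + 12·15.999 = 454.217 g/mol.
Each formula unit contains 1.62 Fe, equivalent to 1.62/1 = 1.6200 mol FeO.
M(FeO) = 1×55.845 + 1×15.999 = 71.844 g/mol.
Mass of FeO per formula unit = 1.6200 × 71.844 = 116.387 g.
FeO wt% = 116.387 / 454.217 × 100 = 25.62%.

25.62 wt%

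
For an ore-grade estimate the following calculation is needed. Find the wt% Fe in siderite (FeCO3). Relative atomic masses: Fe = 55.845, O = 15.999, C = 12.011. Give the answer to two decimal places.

48.20 weight percent

M(FeCO3) = 115.853 g/mol.
Fe contributes 1 × 55.845 = 55.845 g per mole.
55.845/115.853 = 0.4820 → 48.20%.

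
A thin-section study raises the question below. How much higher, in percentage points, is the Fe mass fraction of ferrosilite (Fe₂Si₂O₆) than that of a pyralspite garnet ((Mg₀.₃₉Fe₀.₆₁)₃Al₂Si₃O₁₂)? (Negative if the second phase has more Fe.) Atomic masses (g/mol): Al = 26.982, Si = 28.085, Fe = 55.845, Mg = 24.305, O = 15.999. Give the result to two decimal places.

20.15 percentage points

Fe in Fe₂Si₂O₆: molar mass 263.854 g/mol; 2×55.845 = 111.690 g → 42.33 wt%.
Fe in (Mg₀.₃₉Fe₀.₆₁)₃Al₂Si₃O₁₂: molar mass 460.840 g/mol; 1.83×55.845 = 102.196 g → 22.18 wt%.
Difference = 42.33 − 22.18 = 20.15 percentage points.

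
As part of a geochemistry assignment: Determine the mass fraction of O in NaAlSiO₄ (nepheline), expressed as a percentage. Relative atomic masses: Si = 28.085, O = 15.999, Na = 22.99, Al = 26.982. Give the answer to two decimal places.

M(NaAlSiO₄) = 142.053 g/mol.
O contributes 4 × 15.999 = 63.996 g per mole.
63.996/142.053 = 0.4505 → 45.05%.

45.05 mass %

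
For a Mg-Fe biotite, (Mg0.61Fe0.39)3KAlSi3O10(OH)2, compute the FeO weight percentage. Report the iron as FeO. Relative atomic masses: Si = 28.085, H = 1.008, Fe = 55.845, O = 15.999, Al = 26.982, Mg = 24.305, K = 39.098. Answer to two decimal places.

18.51 wt%

Molar mass of (Mg0.61Fe0.39)3KAlSi3O10(OH)2 = 1.83·24.305 + 1.17·55.845 + 1·39.098 + 1·26.982 + 3·28.085 + 12·15.999 + 2·1.008 = 454.156 g/mol.
Each formula unit contains 1.17 Fe, equivalent to 1.17/1 = 1.1700 mol FeO.
M(FeO) = 1×55.845 + 1×15.999 = 71.844 g/mol.
Mass of FeO per formula unit = 1.1700 × 71.844 = 84.057 g.
FeO wt% = 84.057 / 454.156 × 100 = 18.51%.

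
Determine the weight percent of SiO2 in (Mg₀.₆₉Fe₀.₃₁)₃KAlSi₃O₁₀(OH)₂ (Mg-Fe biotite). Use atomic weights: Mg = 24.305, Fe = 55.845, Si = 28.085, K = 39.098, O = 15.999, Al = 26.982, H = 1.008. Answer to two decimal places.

40.36 wt%

Molar mass of (Mg₀.₆₉Fe₀.₃₁)₃KAlSi₃O₁₀(OH)₂ = 2.07*24.305 + 0.93*55.845 + 1*39.098 + 1*26.982 + 3*28.085 + 12*15.999 + 2*1.008 = 446.586 g/mol.
Each formula unit contains 3 Si, equivalent to 3/1 = 3.0000 mol SiO2.
M(SiO2) = 1×28.085 + 2×15.999 = 60.083 g/mol.
Mass of SiO2 per formula unit = 3.0000 × 60.083 = 180.249 g.
SiO2 wt% = 180.249 / 446.586 × 100 = 40.36%.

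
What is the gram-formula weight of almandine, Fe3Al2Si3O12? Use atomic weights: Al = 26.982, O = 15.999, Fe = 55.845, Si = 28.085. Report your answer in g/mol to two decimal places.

497.74 g/mol

The formula mass is the sum 3×55.845 + 2×26.982 + 3×28.085 + 12×15.999.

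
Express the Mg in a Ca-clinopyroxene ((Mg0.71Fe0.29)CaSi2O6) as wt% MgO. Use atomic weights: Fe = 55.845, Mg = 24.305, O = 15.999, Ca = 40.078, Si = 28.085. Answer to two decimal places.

12.68 wt%

Molar mass of (Mg0.71Fe0.29)CaSi2O6 = 0.71×24.305 + 0.29×55.845 + 1×40.078 + 2×28.085 + 6×15.999 = 225.694 g/mol.
Each formula unit contains 0.71 Mg, equivalent to 0.71/1 = 0.7100 mol MgO.
M(MgO) = 1×24.305 + 1×15.999 = 40.304 g/mol.
Mass of MgO per formula unit = 0.7100 × 40.304 = 28.616 g.
MgO wt% = 28.616 / 225.694 × 100 = 12.68%.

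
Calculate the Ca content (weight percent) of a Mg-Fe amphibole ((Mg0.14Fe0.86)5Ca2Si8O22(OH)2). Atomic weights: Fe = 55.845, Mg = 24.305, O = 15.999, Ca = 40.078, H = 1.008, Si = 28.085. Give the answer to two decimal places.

Formula mass = 0.70·24.305 + 4.30·55.845 + 2·40.078 + 8·28.085 + 24·15.999 + 2·1.008 = 947.975 g/mol, of which 80.156 g is Ca.
So Ca makes up 80.156/947.975 = 0.0846 of the mass, i.e. 8.46%.

8.46 weight percent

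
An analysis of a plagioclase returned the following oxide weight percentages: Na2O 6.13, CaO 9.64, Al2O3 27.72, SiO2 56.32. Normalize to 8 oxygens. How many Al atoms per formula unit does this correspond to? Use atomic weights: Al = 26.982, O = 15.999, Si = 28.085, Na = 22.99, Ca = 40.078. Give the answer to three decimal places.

6.13 wt% Na2O ÷ 61.979 g/mol = 0.09890 mol, giving 0.19780 Na and 0.09890 O.
9.64 wt% CaO ÷ 56.077 g/mol = 0.17191 mol, giving 0.17191 Ca and 0.17191 O.
27.72 wt% Al2O3 ÷ 101.961 g/mol = 0.27187 mol, giving 0.54374 Al and 0.81561 O.
56.32 wt% SiO2 ÷ 60.083 g/mol = 0.93737 mol, giving 0.93737 Si and 1.87474 O.
Oxygen sums to 2.96116; scaling by 8/2.96116 = 2.70164 puts the formula on 8 O.
Al: 0.54374 × 2.70164 = 1.469 atoms per formula unit.

1.469 Al apfu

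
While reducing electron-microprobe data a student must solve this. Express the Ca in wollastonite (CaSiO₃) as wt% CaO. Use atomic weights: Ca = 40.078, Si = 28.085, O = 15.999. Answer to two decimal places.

M(CaSiO₃) = 116.160 g/mol; M(CaO) = 56.077 g/mol.
Moles CaO per formula unit = 1 Ca ÷ 1 = 1.0000.
CaO fraction = (1.0000 × 56.077) / 116.160 = 56.077/116.160 = 0.4828.

48.28 wt%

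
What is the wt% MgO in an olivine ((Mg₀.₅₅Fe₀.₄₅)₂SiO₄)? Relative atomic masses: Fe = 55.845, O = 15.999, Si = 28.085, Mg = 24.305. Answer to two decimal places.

M((Mg₀.₅₅Fe₀.₄₅)₂SiO₄) = 169.077 g/mol; M(MgO) = 40.304 g/mol.
Moles MgO per formula unit = 1.10 Mg ÷ 1 = 1.1000.
MgO fraction = (1.1000 × 40.304) / 169.077 = 44.334/169.077 = 0.2622.

26.22 wt%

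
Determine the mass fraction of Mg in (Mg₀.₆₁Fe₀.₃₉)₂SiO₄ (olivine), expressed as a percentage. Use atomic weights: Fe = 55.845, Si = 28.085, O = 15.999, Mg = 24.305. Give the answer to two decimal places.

17.94 weight percent

Formula mass = 1.22×24.305 + 0.78×55.845 + 1×28.085 + 4×15.999 = 165.292 g/mol, of which 29.652 g is Mg.
So Mg makes up 29.652/165.292 = 0.1794 of the mass, i.e. 17.94%.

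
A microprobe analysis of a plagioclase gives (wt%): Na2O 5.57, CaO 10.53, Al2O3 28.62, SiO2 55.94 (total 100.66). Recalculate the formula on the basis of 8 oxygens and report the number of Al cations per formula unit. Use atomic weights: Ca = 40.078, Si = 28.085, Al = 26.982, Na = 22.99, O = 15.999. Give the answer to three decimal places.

1.506 Al apfu

5.57 wt% Na2O ÷ 61.979 g/mol = 0.08987 mol, giving 0.17974 Na and 0.08987 O.
10.53 wt% CaO ÷ 56.077 g/mol = 0.18778 mol, giving 0.18778 Ca and 0.18778 O.
28.62 wt% Al2O3 ÷ 101.961 g/mol = 0.28070 mol, giving 0.56140 Al and 0.84210 O.
55.94 wt% SiO2 ÷ 60.083 g/mol = 0.93105 mol, giving 0.93105 Si and 1.86210 O.
Oxygen sums to 2.98185; scaling by 8/2.98185 = 2.68290 puts the formula on 8 O.
Al: 0.56140 × 2.68290 = 1.506 atoms per formula unit.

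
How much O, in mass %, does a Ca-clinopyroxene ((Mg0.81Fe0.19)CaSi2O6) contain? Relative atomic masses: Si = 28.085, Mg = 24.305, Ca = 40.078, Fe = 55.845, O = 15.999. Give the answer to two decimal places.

43.14 mass %

Molar mass of (Mg0.81Fe0.19)CaSi2O6: 0.81×24.305 + 0.19×55.845 + 1×40.078 + 2×28.085 + 6×15.999 = 222.540 g/mol.
Mass of O per formula unit: 6 × 15.999 = 95.994 g.
Weight fraction O = 95.994 / 222.540 = 0.4314.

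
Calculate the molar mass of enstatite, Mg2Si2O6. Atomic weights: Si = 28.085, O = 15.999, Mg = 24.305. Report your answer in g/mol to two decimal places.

The formula mass is the sum 2(24.305) + 2(28.085) + 6(15.999).

200.77 g/mol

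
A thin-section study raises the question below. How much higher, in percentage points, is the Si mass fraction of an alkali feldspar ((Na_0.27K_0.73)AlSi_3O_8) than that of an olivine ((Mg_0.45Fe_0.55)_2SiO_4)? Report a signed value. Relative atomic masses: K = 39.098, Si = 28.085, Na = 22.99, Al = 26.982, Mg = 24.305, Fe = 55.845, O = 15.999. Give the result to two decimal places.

14.74 percentage points

Si in (Na_0.27K_0.73)AlSi_3O_8: molar mass 273.978 g/mol; 3×28.085 = 84.255 g → 30.75 wt%.
Si in (Mg_0.45Fe_0.55)_2SiO_4: molar mass 175.385 g/mol; 1×28.085 = 28.085 g → 16.01 wt%.
Difference = 30.75 − 16.01 = 14.74 percentage points.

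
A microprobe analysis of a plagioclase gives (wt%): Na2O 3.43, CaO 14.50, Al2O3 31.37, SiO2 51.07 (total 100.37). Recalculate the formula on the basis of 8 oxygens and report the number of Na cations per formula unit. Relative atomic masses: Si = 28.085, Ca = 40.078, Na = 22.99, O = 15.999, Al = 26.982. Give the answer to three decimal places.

0.301 Na apfu

Na2O: 3.43/61.979 = 0.05534 mol → 0.11068 mol Na, 0.05534 mol O.
CaO: 14.50/56.077 = 0.25857 mol → 0.25857 mol Ca, 0.25857 mol O.
Al2O3: 31.37/101.961 = 0.30767 mol → 0.61534 mol Al, 0.92301 mol O.
SiO2: 51.07/60.083 = 0.84999 mol → 0.84999 mol Si, 1.69998 mol O.
Total oxygen = 2.93690 mol. Normalization factor = 8/2.93690 = 2.72396.
Na per 8 O = 0.11068 × 2.72396 = 0.301.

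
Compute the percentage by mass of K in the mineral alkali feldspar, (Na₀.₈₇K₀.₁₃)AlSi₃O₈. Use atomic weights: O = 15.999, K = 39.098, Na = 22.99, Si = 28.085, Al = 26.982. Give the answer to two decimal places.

Molar mass of (Na₀.₈₇K₀.₁₃)AlSi₃O₈: 0.87·22.99 + 0.13·39.098 + 1·26.982 + 3·28.085 + 8·15.999 = 264.313 g/mol.
Mass of K per formula unit: 0.13 × 39.098 = 5.083 g.
Weight fraction K = 5.083 / 264.313 = 0.0192.

1.92 mass %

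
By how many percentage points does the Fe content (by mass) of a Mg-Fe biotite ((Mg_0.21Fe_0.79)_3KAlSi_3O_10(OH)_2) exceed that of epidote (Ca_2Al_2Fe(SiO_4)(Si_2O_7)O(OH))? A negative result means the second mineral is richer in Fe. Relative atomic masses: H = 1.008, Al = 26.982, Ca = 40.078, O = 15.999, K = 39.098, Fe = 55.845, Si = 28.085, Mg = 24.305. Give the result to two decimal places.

15.34 percentage points

Fe in (Mg_0.21Fe_0.79)_3KAlSi_3O_10(OH)_2: molar mass 492.004 g/mol; 2.37×55.845 = 132.353 g → 26.90 wt%.
Fe in Ca_2Al_2Fe(SiO_4)(Si_2O_7)O(OH): molar mass 483.215 g/mol; 1×55.845 = 55.845 g → 11.56 wt%.
Difference = 26.90 − 11.56 = 15.34 percentage points.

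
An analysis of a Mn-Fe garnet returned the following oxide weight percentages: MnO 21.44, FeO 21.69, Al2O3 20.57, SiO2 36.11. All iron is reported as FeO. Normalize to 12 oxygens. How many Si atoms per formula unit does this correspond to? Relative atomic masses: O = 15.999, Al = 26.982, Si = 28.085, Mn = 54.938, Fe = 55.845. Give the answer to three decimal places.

MnO: 21.44/70.937 = 0.30224 mol → 0.30224 mol Mn, 0.30224 mol O.
FeO: 21.69/71.844 = 0.30190 mol → 0.30190 mol Fe, 0.30190 mol O.
Al2O3: 20.57/101.961 = 0.20174 mol → 0.40348 mol Al, 0.60522 mol O.
SiO2: 36.11/60.083 = 0.60100 mol → 0.60100 mol Si, 1.20200 mol O.
Total oxygen = 2.41136 mol. Normalization factor = 12/2.41136 = 4.97644.
Si per 12 O = 0.60100 × 4.97644 = 2.991.

2.991 Si apfu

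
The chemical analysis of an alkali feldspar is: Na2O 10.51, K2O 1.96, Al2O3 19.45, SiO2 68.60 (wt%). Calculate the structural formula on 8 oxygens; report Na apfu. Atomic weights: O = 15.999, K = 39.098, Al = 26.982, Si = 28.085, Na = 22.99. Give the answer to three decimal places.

0.891 Na apfu

Na2O: 10.51/61.979 = 0.16957 mol → 0.33914 mol Na, 0.16957 mol O.
K2O: 1.96/94.195 = 0.02081 mol → 0.04162 mol K, 0.02081 mol O.
Al2O3: 19.45/101.961 = 0.19076 mol → 0.38152 mol Al, 0.57228 mol O.
SiO2: 68.60/60.083 = 1.14175 mol → 1.14175 mol Si, 2.28350 mol O.
Total oxygen = 3.04616 mol. Normalization factor = 8/3.04616 = 2.62626.
Na per 8 O = 0.33914 × 2.62626 = 0.891.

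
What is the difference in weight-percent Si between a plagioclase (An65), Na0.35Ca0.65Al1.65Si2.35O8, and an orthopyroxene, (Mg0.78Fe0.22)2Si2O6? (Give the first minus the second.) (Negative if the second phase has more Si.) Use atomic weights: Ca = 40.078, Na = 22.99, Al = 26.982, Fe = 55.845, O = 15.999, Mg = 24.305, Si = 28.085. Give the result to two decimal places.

-1.96 percentage points

M(Na0.35Ca0.65Al1.65Si2.35O8) = 272.609 g/mol, so wt% Si = 66.000/272.609 × 100 = 24.21%.
M((Mg0.78Fe0.22)2Si2O6) = 214.652 g/mol, so wt% Si = 56.170/214.652 × 100 = 26.17%.
24.21 − 26.17 = -1.96 pp.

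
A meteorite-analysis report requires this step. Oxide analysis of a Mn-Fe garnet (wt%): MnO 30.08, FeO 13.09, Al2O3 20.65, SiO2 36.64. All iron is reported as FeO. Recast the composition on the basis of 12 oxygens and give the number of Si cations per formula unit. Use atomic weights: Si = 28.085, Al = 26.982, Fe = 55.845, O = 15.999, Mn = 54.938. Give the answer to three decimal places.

MnO (M=70.937): mol = 0.42404; Mn = 0.42404, O = 0.42404.
FeO (M=71.844): mol = 0.18220; Fe = 0.18220, O = 0.18220.
Al2O3 (M=101.961): mol = 0.20253; Al = 0.40506, O = 0.60759.
SiO2 (M=60.083): mol = 0.60982; Si = 0.60982, O = 1.21964.
ΣO = 2.43347; factor = 12/ΣO = 4.93123.
Si apfu = 0.60982 × 4.93123 = 3.007.

3.007 Si apfu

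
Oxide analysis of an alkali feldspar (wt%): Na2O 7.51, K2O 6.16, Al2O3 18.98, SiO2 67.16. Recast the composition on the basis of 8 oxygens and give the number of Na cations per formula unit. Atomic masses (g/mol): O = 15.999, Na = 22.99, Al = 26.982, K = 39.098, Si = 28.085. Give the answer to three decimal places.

Na2O (M=61.979): mol = 0.12117; Na = 0.24234, O = 0.12117.
K2O (M=94.195): mol = 0.06540; K = 0.13080, O = 0.06540.
Al2O3 (M=101.961): mol = 0.18615; Al = 0.37230, O = 0.55845.
SiO2 (M=60.083): mol = 1.11779; Si = 1.11779, O = 2.23558.
ΣO = 2.98060; factor = 8/ΣO = 2.68402.
Na apfu = 0.24234 × 2.68402 = 0.650.

0.650 Na apfu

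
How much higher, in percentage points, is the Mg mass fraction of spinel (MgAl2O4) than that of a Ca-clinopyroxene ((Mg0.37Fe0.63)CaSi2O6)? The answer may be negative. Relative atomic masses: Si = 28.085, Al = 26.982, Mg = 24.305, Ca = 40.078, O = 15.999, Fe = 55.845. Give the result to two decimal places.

First mineral: 24.305 g Mg in 142.265 g formula = 17.08 wt% Mg.
Second mineral: 8.993 g Mg in 236.417 g formula = 3.80 wt% Mg.
17.08% − 3.80% gives a difference of 13.28 percentage points.

13.28 percentage points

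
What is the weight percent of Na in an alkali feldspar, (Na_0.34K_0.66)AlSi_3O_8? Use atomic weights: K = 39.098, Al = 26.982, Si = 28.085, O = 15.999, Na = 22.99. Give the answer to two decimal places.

Molar mass of (Na_0.34K_0.66)AlSi_3O_8: 0.34×22.99 + 0.66×39.098 + 1×26.982 + 3×28.085 + 8×15.999 = 272.850 g/mol.
Mass of Na per formula unit: 0.34 × 22.99 = 7.817 g.
Weight fraction Na = 7.817 / 272.850 = 0.0286.

2.86 mass %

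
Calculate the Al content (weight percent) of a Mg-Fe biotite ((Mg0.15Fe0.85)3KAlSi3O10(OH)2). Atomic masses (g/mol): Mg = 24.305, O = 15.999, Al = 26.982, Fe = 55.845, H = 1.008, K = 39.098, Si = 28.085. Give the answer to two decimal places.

5.42 weight percent

Molar mass of (Mg0.15Fe0.85)3KAlSi3O10(OH)2: 0.45*24.305 + 2.55*55.845 + 1*39.098 + 1*26.982 + 3*28.085 + 12*15.999 + 2*1.008 = 497.681 g/mol.
Mass of Al per formula unit: 1 × 26.982 = 26.982 g.
Weight fraction Al = 26.982 / 497.681 = 0.0542.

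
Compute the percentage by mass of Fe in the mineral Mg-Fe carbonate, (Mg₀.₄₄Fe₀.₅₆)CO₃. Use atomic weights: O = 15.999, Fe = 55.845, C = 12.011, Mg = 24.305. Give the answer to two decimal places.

Formula mass = 0.44*24.305 + 0.56*55.845 + 1*12.011 + 3*15.999 = 101.975 g/mol, of which 31.273 g is Fe.
So Fe makes up 31.273/101.975 = 0.3067 of the mass, i.e. 30.67%.

30.67 weight percent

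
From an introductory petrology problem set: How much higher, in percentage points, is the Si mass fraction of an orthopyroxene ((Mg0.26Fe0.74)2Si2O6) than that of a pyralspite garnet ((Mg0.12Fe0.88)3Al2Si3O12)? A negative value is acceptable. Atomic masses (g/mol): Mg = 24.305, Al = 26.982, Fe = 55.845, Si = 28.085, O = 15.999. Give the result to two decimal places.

5.38 percentage points

Si in (Mg0.26Fe0.74)2Si2O6: molar mass 247.453 g/mol; 2×28.085 = 56.170 g → 22.70 wt%.
Si in (Mg0.12Fe0.88)3Al2Si3O12: molar mass 486.388 g/mol; 3×28.085 = 84.255 g → 17.32 wt%.
Difference = 22.70 − 17.32 = 5.38 percentage points.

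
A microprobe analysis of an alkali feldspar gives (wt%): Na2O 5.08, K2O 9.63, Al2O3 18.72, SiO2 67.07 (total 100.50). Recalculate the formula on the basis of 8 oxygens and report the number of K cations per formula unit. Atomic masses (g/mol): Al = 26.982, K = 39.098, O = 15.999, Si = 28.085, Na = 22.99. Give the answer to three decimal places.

5.08 wt% Na2O ÷ 61.979 g/mol = 0.08196 mol, giving 0.16392 Na and 0.08196 O.
9.63 wt% K2O ÷ 94.195 g/mol = 0.10223 mol, giving 0.20446 K and 0.10223 O.
18.72 wt% Al2O3 ÷ 101.961 g/mol = 0.18360 mol, giving 0.36720 Al and 0.55080 O.
67.07 wt% SiO2 ÷ 60.083 g/mol = 1.11629 mol, giving 1.11629 Si and 2.23258 O.
Oxygen sums to 2.96757; scaling by 8/2.96757 = 2.69581 puts the formula on 8 O.
K: 0.20446 × 2.69581 = 0.551 atoms per formula unit.

0.551 K apfu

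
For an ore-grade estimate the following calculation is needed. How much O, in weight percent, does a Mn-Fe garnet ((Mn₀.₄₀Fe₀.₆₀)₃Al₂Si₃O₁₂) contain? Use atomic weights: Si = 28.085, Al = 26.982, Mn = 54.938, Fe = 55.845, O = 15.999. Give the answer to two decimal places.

M((Mn₀.₄₀Fe₀.₆₀)₃Al₂Si₃O₁₂) = 496.654 g/mol.
O contributes 12 × 15.999 = 191.988 g per mole.
191.988/496.654 = 0.3866 → 38.66%.

38.66 weight percent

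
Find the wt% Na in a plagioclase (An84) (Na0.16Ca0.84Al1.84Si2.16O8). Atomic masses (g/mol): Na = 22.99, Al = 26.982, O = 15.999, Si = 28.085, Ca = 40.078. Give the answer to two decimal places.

Formula mass = 0.16·22.99 + 0.84·40.078 + 1.84·26.982 + 2.16·28.085 + 8·15.999 = 275.646 g/mol, of which 3.678 g is Na.
So Na makes up 3.678/275.646 = 0.0133 of the mass, i.e. 1.33%.

1.33 weight percent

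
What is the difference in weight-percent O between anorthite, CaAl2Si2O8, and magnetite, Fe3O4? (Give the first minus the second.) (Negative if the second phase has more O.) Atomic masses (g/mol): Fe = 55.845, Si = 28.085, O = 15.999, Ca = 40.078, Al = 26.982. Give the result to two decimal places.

18.37 percentage points

M(CaAl2Si2O8) = 278.204 g/mol, so wt% O = 127.992/278.204 × 100 = 46.01%.
M(Fe3O4) = 231.531 g/mol, so wt% O = 63.996/231.531 × 100 = 27.64%.
46.01 − 27.64 = 18.37 pp.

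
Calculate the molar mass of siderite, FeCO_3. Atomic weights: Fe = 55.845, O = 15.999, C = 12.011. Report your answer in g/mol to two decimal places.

115.85 g/mol

Fe: 1 × 55.845 = 55.8450
C: 1 × 12.011 = 12.0110
O: 3 × 15.999 = 47.9970
Summing the contributions gives the formula mass.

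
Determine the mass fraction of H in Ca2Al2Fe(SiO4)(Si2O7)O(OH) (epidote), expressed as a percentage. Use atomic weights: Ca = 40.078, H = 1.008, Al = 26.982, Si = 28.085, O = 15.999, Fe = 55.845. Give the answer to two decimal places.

0.21 mass %

Molar mass of Ca2Al2Fe(SiO4)(Si2O7)O(OH): 2*40.078 + 2*26.982 + 1*55.845 + 3*28.085 + 13*15.999 + 1*1.008 = 483.215 g/mol.
Mass of H per formula unit: 1 × 1.008 = 1.008 g.
Weight fraction H = 1.008 / 483.215 = 0.0021.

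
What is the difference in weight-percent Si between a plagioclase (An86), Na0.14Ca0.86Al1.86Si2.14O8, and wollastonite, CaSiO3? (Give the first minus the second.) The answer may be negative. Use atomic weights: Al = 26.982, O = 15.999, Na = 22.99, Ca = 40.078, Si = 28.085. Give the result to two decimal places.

Si in Na0.14Ca0.86Al1.86Si2.14O8: molar mass 275.966 g/mol; 2.14×28.085 = 60.102 g → 21.78 wt%.
Si in CaSiO3: molar mass 116.160 g/mol; 1×28.085 = 28.085 g → 24.18 wt%.
Difference = 21.78 − 24.18 = -2.40 percentage points.

-2.40 percentage points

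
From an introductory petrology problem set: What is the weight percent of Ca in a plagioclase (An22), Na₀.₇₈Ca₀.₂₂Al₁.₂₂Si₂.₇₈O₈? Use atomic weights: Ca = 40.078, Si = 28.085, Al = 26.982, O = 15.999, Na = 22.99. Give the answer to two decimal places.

Formula mass = 0.78*22.99 + 0.22*40.078 + 1.22*26.982 + 2.78*28.085 + 8*15.999 = 265.736 g/mol, of which 8.817 g is Ca.
So Ca makes up 8.817/265.736 = 0.0332 of the mass, i.e. 3.32%.

3.32 wt%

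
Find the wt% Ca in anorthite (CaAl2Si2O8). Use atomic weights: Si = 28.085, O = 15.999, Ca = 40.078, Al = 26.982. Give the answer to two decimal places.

M(CaAl2Si2O8) = 278.204 g/mol.
Ca contributes 1 × 40.078 = 40.078 g per mole.
40.078/278.204 = 0.1441 → 14.41%.

14.41 mass %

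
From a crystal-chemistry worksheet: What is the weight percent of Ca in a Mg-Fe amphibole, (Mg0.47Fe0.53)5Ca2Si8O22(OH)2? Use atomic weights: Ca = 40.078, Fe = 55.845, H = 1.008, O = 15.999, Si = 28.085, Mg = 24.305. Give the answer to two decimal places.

Formula mass = 2.35×24.305 + 2.65×55.845 + 2×40.078 + 8×28.085 + 24×15.999 + 2×1.008 = 895.934 g/mol, of which 80.156 g is Ca.
So Ca makes up 80.156/895.934 = 0.0895 of the mass, i.e. 8.95%.

8.95 weight percent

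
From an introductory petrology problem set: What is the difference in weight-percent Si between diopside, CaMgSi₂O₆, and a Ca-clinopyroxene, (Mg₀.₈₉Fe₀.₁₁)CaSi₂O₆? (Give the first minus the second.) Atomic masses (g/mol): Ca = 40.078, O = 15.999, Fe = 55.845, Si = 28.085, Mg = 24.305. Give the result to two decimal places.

0.41 percentage points

M(CaMgSi₂O₆) = 216.547 g/mol, so wt% Si = 56.170/216.547 × 100 = 25.94%.
M((Mg₀.₈₉Fe₀.₁₁)CaSi₂O₆) = 220.016 g/mol, so wt% Si = 56.170/220.016 × 100 = 25.53%.
25.94 − 25.53 = 0.41 pp.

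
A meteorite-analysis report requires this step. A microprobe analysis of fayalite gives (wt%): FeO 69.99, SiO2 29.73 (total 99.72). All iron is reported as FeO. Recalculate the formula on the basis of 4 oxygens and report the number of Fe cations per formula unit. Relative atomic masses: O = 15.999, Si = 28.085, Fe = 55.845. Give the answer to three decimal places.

1.984 Fe apfu

69.99 wt% FeO ÷ 71.844 g/mol = 0.97419 mol, giving 0.97419 Fe and 0.97419 O.
29.73 wt% SiO2 ÷ 60.083 g/mol = 0.49482 mol, giving 0.49482 Si and 0.98964 O.
Oxygen sums to 1.96383; scaling by 4/1.96383 = 2.03684 puts the formula on 4 O.
Fe: 0.97419 × 2.03684 = 1.984 atoms per formula unit.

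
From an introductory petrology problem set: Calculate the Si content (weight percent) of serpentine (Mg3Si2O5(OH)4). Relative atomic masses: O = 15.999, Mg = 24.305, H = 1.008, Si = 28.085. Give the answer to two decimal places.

Formula mass = 3×24.305 + 2×28.085 + 9×15.999 + 4×1.008 = 277.108 g/mol, of which 56.170 g is Si.
So Si makes up 56.170/277.108 = 0.2027 of the mass, i.e. 20.27%.

20.27 weight percent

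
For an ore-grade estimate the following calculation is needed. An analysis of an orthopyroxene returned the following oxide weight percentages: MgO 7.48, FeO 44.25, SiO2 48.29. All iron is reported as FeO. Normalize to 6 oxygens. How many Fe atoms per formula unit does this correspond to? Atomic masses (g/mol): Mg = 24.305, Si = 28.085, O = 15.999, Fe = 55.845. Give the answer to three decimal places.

MgO: 7.48/40.304 = 0.18559 mol → 0.18559 mol Mg, 0.18559 mol O.
FeO: 44.25/71.844 = 0.61592 mol → 0.61592 mol Fe, 0.61592 mol O.
SiO2: 48.29/60.083 = 0.80372 mol → 0.80372 mol Si, 1.60744 mol O.
Total oxygen = 2.40895 mol. Normalization factor = 6/2.40895 = 2.49071.
Fe per 6 O = 0.61592 × 2.49071 = 1.534.

1.534 Fe apfu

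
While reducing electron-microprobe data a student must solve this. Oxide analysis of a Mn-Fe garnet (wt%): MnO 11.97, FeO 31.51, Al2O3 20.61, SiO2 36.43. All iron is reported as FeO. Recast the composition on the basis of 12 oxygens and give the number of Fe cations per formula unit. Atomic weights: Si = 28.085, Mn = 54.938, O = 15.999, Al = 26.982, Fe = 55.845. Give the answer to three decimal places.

2.169 Fe apfu

11.97 wt% MnO ÷ 70.937 g/mol = 0.16874 mol, giving 0.16874 Mn and 0.16874 O.
31.51 wt% FeO ÷ 71.844 g/mol = 0.43859 mol, giving 0.43859 Fe and 0.43859 O.
20.61 wt% Al2O3 ÷ 101.961 g/mol = 0.20214 mol, giving 0.40428 Al and 0.60642 O.
36.43 wt% SiO2 ÷ 60.083 g/mol = 0.60633 mol, giving 0.60633 Si and 1.21266 O.
Oxygen sums to 2.42641; scaling by 12/2.42641 = 4.94558 puts the formula on 12 O.
Fe: 0.43859 × 4.94558 = 2.169 atoms per formula unit.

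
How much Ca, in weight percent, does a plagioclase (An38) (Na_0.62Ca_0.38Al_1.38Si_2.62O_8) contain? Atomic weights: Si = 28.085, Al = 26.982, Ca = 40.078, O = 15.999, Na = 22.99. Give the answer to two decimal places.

5.68 weight percent

M(Na_0.62Ca_0.38Al_1.38Si_2.62O_8) = 268.293 g/mol.
Ca contributes 0.38 × 40.078 = 15.230 g per mole.
15.230/268.293 = 0.0568 → 5.68%.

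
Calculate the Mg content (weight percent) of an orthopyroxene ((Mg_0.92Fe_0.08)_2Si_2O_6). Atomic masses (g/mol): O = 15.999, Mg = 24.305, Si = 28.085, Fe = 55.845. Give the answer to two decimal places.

21.73 weight percent

M((Mg_0.92Fe_0.08)_2Si_2O_6) = 205.820 g/mol.
Mg contributes 1.84 × 24.305 = 44.721 g per mole.
44.721/205.820 = 0.2173 → 21.73%.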